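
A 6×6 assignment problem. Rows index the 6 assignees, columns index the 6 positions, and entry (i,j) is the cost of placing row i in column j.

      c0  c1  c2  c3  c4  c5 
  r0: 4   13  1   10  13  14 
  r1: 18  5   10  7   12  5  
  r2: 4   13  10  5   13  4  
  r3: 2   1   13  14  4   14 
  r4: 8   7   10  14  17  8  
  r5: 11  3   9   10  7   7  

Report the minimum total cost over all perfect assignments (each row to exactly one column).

Minimum assignment cost: 26

optimal assignment: row0→col2 (cost 1), row1→col5 (cost 5), row2→col3 (cost 5), row3→col4 (cost 4), row4→col0 (cost 8), row5→col1 (cost 3)
total = 1 + 5 + 5 + 4 + 8 + 3 = 26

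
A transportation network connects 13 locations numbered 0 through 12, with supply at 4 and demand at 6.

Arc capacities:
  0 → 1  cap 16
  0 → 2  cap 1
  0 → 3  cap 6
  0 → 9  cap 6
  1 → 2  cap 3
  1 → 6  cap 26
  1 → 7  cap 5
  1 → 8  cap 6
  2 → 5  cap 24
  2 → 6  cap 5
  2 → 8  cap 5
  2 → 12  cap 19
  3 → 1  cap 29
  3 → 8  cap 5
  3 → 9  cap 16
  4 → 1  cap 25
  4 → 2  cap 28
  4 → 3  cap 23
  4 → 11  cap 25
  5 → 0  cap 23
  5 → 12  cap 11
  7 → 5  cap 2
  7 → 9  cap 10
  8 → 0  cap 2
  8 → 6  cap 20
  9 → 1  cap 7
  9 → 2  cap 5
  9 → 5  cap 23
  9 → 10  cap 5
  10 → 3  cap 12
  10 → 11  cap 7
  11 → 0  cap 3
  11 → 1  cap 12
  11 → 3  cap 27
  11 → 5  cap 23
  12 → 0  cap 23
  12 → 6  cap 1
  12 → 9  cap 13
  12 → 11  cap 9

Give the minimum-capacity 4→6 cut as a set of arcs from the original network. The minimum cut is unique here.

augment #1: 4→1→6 push 25
augment #2: 4→2→6 push 5
augment #3: 4→2→8→6 push 5
augment #4: 4→2→12→6 push 1
augment #5: 4→3→1→6 push 1
augment #6: 4→3→8→6 push 5
augment #7: 4→3→1→8→6 push 6
max flow = 48; residual-reachable set from 4 gives S-side
cut edges (S→T): {(1,6), (1,8), (2,6), (2,8), (3,8), (12,6)} total cap 48

Min-cut arcs: {(1,6), (1,8), (2,6), (2,8), (3,8), (12,6)} (total capacity 48)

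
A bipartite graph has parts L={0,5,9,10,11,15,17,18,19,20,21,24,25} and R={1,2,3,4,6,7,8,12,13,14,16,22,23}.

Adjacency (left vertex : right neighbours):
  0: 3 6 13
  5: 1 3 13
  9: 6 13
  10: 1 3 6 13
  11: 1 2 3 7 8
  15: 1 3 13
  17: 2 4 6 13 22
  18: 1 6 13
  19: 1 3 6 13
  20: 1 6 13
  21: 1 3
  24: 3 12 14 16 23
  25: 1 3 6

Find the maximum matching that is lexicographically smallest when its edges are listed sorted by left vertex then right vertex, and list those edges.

|M| = 7 (so the lex-smallest maximum matching has 7 edges)
process left vertices in ascending order; for each, take the smallest-labelled available neighbour that still permits 7 edges overall, or leave it unmatched if none does
lex-smallest matching: {0-3, 5-1, 9-6, 10-13, 11-2, 17-4, 24-12}

Lex-smallest maximum matching: {(0,3), (5,1), (9,6), (10,13), (11,2), (17,4), (24,12)}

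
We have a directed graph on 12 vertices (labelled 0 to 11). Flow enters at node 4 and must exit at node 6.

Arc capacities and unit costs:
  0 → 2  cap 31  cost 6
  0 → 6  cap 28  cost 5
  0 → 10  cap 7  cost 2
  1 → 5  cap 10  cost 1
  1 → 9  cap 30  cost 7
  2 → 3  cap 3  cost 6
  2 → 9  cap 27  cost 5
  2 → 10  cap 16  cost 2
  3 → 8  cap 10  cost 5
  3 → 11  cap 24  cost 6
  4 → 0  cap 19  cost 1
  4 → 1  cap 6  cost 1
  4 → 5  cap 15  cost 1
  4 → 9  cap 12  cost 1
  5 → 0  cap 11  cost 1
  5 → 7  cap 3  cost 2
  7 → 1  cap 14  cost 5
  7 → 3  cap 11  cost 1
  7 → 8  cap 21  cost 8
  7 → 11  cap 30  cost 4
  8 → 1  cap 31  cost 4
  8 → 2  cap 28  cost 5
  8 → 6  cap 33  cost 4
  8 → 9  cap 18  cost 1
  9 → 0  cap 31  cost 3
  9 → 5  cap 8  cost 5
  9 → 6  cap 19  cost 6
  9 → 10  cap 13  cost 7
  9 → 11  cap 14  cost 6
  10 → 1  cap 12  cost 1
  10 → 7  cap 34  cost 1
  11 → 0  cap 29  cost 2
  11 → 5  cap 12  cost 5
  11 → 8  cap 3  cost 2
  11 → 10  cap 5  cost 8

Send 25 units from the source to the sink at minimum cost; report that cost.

Minimum cost for 25 units: 156

shortest-cost path #1: 4→0→6 push 19 @ unit cost 6 (adds 114)
shortest-cost path #2: 4→9→6 push 6 @ unit cost 7 (adds 42)
total cost = 156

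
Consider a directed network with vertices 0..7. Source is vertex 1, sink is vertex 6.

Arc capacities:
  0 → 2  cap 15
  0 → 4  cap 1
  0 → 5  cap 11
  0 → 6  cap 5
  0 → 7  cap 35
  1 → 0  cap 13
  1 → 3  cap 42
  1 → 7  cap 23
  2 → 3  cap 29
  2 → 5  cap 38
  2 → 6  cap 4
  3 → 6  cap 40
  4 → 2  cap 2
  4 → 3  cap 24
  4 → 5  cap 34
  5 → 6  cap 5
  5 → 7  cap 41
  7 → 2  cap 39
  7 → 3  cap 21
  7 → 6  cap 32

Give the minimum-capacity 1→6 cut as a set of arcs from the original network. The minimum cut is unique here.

Min-cut arcs: {(1,0), (1,7), (3,6)} (total capacity 76)

augment #1: 1→0→6 push 5
augment #2: 1→3→6 push 40
augment #3: 1→7→6 push 23
augment #4: 1→0→2→6 push 4
augment #5: 1→0→5→6 push 4
max flow = 76; residual-reachable set from 1 gives S-side
cut edges (S→T): {(1,0), (1,7), (3,6)} total cap 76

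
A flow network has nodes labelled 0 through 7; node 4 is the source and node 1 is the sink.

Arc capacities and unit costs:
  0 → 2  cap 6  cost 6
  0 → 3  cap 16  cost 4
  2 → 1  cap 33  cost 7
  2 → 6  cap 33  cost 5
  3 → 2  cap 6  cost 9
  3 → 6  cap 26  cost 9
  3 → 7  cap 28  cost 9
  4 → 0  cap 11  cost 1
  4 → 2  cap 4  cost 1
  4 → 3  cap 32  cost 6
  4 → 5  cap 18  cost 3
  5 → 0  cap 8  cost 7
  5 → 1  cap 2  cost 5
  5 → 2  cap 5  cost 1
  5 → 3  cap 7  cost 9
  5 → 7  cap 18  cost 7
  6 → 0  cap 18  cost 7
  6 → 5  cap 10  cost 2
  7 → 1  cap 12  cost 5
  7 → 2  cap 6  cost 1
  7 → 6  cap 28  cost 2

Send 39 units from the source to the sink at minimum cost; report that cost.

shortest-cost path #1: 4→5→1 push 2 @ unit cost 8 (adds 16)
shortest-cost path #2: 4→2→1 push 4 @ unit cost 8 (adds 32)
shortest-cost path #3: 4→5→2→1 push 5 @ unit cost 11 (adds 55)
shortest-cost path #4: 4→0→2→1 push 6 @ unit cost 14 (adds 84)
shortest-cost path #5: 4→5→7→1 push 11 @ unit cost 15 (adds 165)
shortest-cost path #6: 4→0→3→7→1 push 1 @ unit cost 19 (adds 19)
shortest-cost path #7: 4→0→3→2→1 push 4 @ unit cost 21 (adds 84)
shortest-cost path #8: 4→3→2→1 push 2 @ unit cost 22 (adds 44)
shortest-cost path #9: 4→3→7→2→1 push 4 @ unit cost 23 (adds 92)
total cost = 591

Minimum cost for 39 units: 591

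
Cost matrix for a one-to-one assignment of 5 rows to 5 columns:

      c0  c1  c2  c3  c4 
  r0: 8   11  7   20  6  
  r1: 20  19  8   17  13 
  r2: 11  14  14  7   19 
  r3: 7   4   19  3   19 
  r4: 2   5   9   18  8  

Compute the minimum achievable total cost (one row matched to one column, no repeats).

Minimum assignment cost: 27

optimal assignment: row0→col4 (cost 6), row1→col2 (cost 8), row2→col3 (cost 7), row3→col1 (cost 4), row4→col0 (cost 2)
total = 6 + 8 + 7 + 4 + 2 = 27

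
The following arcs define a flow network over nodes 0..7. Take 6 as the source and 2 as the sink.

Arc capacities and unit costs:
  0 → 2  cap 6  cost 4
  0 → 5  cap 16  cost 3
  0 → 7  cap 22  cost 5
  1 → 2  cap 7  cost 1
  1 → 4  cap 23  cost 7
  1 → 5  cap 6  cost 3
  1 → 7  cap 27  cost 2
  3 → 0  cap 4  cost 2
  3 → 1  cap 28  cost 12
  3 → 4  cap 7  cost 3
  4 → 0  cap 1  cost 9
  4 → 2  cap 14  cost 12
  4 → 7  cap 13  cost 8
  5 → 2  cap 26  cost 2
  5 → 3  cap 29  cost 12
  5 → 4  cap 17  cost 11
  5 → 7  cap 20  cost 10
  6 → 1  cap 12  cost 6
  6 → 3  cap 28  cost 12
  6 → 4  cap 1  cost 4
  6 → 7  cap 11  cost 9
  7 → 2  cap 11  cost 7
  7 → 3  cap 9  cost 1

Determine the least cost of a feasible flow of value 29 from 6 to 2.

Minimum cost for 29 units: 395

shortest-cost path #1: 6→1→2 push 7 @ unit cost 7 (adds 49)
shortest-cost path #2: 6→1→5→2 push 5 @ unit cost 11 (adds 55)
shortest-cost path #3: 6→7→2 push 11 @ unit cost 16 (adds 176)
shortest-cost path #4: 6→4→2 push 1 @ unit cost 16 (adds 16)
shortest-cost path #5: 6→3→0→2 push 4 @ unit cost 18 (adds 72)
shortest-cost path #6: 6→3→4→2 push 1 @ unit cost 27 (adds 27)
total cost = 395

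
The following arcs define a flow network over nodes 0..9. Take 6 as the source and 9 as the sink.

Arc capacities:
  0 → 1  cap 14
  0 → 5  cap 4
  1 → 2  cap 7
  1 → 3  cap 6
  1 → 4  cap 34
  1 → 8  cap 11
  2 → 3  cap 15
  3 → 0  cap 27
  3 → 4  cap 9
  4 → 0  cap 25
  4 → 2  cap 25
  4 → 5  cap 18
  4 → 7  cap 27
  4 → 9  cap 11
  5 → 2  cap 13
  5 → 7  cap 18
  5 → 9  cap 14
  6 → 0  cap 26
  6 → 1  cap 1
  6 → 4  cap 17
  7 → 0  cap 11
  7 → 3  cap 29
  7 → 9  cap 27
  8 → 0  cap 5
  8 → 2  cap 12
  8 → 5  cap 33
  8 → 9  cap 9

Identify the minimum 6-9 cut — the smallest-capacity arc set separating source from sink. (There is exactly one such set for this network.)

augment #1: 6→4→9 push 11
augment #2: 6→0→5→9 push 4
augment #3: 6→1→8→9 push 1
augment #4: 6→4→5→9 push 6
augment #5: 6→0→1→8→9 push 8
augment #6: 6→0→1→4→5→9 push 4
augment #7: 6→0→1→4→7→9 push 2
max flow = 36; residual-reachable set from 6 gives S-side
cut edges (S→T): {(0,1), (0,5), (6,1), (6,4)} total cap 36

Min-cut arcs: {(0,1), (0,5), (6,1), (6,4)} (total capacity 36)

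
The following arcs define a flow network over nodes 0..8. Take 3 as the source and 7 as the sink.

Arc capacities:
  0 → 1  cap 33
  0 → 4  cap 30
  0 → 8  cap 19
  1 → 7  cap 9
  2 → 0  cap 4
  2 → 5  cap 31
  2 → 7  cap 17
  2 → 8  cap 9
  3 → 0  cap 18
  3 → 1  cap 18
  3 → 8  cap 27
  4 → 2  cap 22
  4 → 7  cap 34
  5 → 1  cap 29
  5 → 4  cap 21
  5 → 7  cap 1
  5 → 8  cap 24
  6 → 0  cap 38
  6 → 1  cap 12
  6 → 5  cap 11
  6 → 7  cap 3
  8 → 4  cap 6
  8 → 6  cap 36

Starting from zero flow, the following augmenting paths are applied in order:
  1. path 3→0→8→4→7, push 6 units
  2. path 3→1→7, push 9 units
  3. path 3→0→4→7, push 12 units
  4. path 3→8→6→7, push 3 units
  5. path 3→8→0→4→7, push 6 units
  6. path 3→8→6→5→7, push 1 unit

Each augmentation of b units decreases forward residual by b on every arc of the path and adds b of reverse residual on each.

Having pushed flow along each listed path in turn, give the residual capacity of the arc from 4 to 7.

after path 1 (3→0→8→4→7, push 6): res(4,7)=28
after path 2 (3→1→7, push 9): res(4,7)=28
after path 3 (3→0→4→7, push 12): res(4,7)=16
after path 4 (3→8→6→7, push 3): res(4,7)=16
after path 5 (3→8→0→4→7, push 6): res(4,7)=10
after path 6 (3→8→6→5→7, push 1): res(4,7)=10

Residual capacity of (4,7): 10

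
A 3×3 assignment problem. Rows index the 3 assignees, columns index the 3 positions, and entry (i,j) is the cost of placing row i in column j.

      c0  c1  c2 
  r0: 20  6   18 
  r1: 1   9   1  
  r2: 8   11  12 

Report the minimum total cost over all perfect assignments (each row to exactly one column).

optimal assignment: row0→col1 (cost 6), row1→col2 (cost 1), row2→col0 (cost 8)
total = 6 + 1 + 8 = 15

Minimum assignment cost: 15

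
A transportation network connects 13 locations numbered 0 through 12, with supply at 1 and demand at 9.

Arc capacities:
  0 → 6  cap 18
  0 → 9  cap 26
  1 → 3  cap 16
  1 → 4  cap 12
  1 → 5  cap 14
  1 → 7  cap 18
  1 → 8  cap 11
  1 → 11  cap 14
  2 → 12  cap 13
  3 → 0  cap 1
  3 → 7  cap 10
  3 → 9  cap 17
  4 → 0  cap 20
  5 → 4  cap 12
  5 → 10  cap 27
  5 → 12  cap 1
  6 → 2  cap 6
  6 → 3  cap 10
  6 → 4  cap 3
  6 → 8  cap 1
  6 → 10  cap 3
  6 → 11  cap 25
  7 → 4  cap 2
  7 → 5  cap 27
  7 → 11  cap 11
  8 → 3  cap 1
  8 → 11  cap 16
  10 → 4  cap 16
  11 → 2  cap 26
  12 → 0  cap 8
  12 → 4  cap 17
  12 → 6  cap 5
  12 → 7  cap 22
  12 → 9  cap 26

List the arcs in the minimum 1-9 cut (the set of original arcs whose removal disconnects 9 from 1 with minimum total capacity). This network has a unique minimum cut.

augment #1: 1→3→9 push 16
augment #2: 1→4→0→9 push 12
augment #3: 1→5→12→9 push 1
augment #4: 1→8→3→9 push 1
augment #5: 1→5→4→0→9 push 8
augment #6: 1→11→2→12→9 push 13
max flow = 51; residual-reachable set from 1 gives S-side
cut edges (S→T): {(1,3), (2,12), (4,0), (5,12), (8,3)} total cap 51

Min-cut arcs: {(1,3), (2,12), (4,0), (5,12), (8,3)} (total capacity 51)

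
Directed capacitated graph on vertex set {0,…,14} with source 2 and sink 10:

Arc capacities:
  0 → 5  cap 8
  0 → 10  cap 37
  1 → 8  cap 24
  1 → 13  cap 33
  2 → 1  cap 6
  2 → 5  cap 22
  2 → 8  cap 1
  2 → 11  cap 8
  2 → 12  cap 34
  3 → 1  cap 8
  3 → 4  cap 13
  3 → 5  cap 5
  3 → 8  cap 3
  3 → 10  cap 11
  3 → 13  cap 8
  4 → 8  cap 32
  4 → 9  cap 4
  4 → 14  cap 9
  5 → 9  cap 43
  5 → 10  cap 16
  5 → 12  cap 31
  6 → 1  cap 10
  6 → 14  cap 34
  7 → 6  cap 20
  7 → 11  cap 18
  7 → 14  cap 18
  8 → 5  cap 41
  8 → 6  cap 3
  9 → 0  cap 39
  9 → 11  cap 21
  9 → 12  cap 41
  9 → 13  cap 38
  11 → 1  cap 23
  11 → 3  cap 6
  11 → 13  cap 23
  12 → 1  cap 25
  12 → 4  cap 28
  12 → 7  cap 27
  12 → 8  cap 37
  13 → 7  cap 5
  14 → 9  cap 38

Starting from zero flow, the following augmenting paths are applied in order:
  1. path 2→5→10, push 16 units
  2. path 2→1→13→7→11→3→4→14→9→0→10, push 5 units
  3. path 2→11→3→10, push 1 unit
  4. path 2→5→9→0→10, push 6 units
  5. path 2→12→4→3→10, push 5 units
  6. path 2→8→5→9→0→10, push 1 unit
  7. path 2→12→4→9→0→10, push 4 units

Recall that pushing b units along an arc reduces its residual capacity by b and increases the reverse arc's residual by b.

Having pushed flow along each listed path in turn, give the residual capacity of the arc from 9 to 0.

after path 1 (2→5→10, push 16): res(9,0)=39
after path 2 (2→1→13→7→11→3→4→14→9→0→10, push 5): res(9,0)=34
after path 3 (2→11→3→10, push 1): res(9,0)=34
after path 4 (2→5→9→0→10, push 6): res(9,0)=28
after path 5 (2→12→4→3→10, push 5): res(9,0)=28
after path 6 (2→8→5→9→0→10, push 1): res(9,0)=27
after path 7 (2→12→4→9→0→10, push 4): res(9,0)=23

Residual capacity of (9,0): 23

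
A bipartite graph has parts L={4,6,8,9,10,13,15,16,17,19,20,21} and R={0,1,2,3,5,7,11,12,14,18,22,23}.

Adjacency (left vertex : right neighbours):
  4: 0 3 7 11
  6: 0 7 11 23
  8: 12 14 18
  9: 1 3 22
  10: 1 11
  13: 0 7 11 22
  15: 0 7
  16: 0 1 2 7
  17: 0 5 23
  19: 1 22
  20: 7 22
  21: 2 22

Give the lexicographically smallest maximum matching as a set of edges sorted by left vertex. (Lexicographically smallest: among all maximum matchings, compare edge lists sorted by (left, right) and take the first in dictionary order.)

|M| = 10 (so the lex-smallest maximum matching has 10 edges)
process left vertices in ascending order; for each, take the smallest-labelled available neighbour that still permits 10 edges overall, or leave it unmatched if none does
lex-smallest matching: {4-0, 6-23, 8-12, 9-3, 10-1, 13-11, 15-7, 16-2, 17-5, 19-22}

Lex-smallest maximum matching: {(4,0), (6,23), (8,12), (9,3), (10,1), (13,11), (15,7), (16,2), (17,5), (19,22)}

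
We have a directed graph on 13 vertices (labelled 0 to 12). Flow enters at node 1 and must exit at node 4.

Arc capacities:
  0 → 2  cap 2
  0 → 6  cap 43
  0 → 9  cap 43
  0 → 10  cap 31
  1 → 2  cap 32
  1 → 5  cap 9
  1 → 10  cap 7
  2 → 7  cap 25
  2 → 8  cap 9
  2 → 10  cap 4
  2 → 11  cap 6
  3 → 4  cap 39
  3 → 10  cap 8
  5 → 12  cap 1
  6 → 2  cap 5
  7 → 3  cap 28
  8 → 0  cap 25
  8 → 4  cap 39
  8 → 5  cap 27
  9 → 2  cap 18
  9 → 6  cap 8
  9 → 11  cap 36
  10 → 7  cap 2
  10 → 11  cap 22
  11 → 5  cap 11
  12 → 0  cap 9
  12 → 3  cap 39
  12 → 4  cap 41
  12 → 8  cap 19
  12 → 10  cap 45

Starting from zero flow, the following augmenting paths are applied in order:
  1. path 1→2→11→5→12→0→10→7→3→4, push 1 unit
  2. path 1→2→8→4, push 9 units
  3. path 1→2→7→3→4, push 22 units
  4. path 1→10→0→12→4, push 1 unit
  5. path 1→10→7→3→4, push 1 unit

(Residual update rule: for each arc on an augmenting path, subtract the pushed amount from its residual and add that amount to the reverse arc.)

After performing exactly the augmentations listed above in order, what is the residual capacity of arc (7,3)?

Residual capacity of (7,3): 4

after path 1 (1→2→11→5→12→0→10→7→3→4, push 1): res(7,3)=27
after path 2 (1→2→8→4, push 9): res(7,3)=27
after path 3 (1→2→7→3→4, push 22): res(7,3)=5
after path 4 (1→10→0→12→4, push 1): res(7,3)=5
after path 5 (1→10→7→3→4, push 1): res(7,3)=4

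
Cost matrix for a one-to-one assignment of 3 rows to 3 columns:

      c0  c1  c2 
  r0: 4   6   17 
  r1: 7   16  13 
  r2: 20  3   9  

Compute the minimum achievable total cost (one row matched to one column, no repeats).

Minimum assignment cost: 20

optimal assignment: row0→col0 (cost 4), row1→col2 (cost 13), row2→col1 (cost 3)
total = 4 + 13 + 3 = 20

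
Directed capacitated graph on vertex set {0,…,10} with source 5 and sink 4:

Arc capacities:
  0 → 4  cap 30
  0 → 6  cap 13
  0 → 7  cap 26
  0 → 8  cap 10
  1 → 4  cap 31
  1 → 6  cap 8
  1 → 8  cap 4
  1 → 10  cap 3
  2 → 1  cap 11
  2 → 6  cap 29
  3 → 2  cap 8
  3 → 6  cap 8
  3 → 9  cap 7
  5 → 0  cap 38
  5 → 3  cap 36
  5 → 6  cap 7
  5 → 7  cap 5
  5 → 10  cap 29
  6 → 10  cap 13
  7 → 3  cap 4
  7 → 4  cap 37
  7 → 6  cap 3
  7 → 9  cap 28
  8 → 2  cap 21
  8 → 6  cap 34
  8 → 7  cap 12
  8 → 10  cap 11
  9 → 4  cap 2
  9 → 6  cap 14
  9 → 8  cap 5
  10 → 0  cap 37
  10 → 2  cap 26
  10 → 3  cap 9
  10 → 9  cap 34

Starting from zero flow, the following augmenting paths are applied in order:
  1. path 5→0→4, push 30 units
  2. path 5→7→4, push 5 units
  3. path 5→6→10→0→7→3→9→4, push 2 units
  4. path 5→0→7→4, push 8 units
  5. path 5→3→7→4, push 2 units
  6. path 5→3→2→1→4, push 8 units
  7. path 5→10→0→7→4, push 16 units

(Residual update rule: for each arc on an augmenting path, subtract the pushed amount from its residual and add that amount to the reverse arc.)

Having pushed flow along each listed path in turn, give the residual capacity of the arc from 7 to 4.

after path 1 (5→0→4, push 30): res(7,4)=37
after path 2 (5→7→4, push 5): res(7,4)=32
after path 3 (5→6→10→0→7→3→9→4, push 2): res(7,4)=32
after path 4 (5→0→7→4, push 8): res(7,4)=24
after path 5 (5→3→7→4, push 2): res(7,4)=22
after path 6 (5→3→2→1→4, push 8): res(7,4)=22
after path 7 (5→10→0→7→4, push 16): res(7,4)=6

Residual capacity of (7,4): 6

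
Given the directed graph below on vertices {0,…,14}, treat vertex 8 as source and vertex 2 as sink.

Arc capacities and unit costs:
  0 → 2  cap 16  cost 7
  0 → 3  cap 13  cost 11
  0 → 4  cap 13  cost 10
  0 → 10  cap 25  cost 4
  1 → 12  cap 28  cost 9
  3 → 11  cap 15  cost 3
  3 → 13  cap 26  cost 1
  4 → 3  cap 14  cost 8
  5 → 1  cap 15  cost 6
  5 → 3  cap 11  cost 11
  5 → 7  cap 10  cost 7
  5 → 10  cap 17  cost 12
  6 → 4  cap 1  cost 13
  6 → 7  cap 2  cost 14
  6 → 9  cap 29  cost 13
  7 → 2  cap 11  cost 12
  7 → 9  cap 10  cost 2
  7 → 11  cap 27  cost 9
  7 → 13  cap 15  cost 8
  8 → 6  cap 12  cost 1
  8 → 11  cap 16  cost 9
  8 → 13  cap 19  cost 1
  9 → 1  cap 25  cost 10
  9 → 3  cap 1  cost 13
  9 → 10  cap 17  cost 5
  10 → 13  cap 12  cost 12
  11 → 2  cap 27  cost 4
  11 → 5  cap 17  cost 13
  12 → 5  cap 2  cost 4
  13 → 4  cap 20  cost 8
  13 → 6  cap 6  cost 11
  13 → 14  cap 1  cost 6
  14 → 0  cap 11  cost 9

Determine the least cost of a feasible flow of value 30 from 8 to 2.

Minimum cost for 30 units: 549

shortest-cost path #1: 8→11→2 push 16 @ unit cost 13 (adds 208)
shortest-cost path #2: 8→13→14→0→2 push 1 @ unit cost 23 (adds 23)
shortest-cost path #3: 8→13→4→3→11→2 push 11 @ unit cost 24 (adds 264)
shortest-cost path #4: 8→6→7→2 push 2 @ unit cost 27 (adds 54)
total cost = 549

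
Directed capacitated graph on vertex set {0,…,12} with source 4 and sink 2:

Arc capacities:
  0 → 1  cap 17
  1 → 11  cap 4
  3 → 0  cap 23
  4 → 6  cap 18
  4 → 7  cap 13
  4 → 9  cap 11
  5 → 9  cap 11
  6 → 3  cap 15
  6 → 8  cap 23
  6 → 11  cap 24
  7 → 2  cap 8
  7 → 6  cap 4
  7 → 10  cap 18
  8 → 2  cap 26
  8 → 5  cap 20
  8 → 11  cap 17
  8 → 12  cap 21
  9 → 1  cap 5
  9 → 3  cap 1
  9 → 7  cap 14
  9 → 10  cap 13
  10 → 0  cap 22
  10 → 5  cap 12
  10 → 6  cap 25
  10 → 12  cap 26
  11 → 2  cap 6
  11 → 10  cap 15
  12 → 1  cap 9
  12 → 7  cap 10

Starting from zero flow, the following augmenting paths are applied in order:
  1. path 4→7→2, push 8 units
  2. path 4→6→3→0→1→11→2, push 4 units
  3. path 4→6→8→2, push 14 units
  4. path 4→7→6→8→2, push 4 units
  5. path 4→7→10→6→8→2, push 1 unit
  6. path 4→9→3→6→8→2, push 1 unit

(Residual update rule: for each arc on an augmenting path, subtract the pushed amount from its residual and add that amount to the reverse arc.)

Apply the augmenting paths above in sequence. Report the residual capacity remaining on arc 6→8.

Residual capacity of (6,8): 3

after path 1 (4→7→2, push 8): res(6,8)=23
after path 2 (4→6→3→0→1→11→2, push 4): res(6,8)=23
after path 3 (4→6→8→2, push 14): res(6,8)=9
after path 4 (4→7→6→8→2, push 4): res(6,8)=5
after path 5 (4→7→10→6→8→2, push 1): res(6,8)=4
after path 6 (4→9→3→6→8→2, push 1): res(6,8)=3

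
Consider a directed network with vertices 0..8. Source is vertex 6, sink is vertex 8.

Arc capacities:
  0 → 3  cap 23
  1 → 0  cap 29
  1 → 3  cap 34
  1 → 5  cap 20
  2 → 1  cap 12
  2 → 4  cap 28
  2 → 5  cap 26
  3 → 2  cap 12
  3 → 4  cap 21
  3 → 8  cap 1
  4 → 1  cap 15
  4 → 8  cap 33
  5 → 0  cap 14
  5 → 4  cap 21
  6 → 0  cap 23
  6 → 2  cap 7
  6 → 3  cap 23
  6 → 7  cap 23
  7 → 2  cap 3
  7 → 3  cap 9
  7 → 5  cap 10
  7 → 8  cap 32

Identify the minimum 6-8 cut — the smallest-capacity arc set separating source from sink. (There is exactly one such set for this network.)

augment #1: 6→3→8 push 1
augment #2: 6→7→8 push 23
augment #3: 6→2→4→8 push 7
augment #4: 6→3→4→8 push 21
augment #5: 6→3→2→4→8 push 1
augment #6: 6→0→3→2→4→8 push 4
max flow = 57; residual-reachable set from 6 gives S-side
cut edges (S→T): {(3,8), (4,8), (6,7)} total cap 57

Min-cut arcs: {(3,8), (4,8), (6,7)} (total capacity 57)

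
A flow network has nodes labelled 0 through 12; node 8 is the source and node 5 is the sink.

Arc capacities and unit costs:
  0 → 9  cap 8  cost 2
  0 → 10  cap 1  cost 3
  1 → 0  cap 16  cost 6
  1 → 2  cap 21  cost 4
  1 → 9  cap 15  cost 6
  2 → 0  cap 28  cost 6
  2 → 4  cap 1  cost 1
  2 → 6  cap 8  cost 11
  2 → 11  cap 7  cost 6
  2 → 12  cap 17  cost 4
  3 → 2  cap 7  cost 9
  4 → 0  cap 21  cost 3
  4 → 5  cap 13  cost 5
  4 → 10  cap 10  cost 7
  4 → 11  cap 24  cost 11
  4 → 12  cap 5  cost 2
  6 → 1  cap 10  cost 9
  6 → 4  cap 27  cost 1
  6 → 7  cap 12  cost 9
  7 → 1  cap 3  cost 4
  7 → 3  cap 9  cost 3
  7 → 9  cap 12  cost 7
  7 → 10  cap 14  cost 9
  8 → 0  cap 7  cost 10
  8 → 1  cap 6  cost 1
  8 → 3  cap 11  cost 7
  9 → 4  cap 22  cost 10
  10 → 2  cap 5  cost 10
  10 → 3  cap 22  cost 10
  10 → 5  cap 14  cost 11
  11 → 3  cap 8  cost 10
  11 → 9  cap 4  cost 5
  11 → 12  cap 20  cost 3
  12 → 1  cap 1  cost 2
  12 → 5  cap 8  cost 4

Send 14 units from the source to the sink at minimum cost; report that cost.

shortest-cost path #1: 8→1→2→4→5 push 1 @ unit cost 11 (adds 11)
shortest-cost path #2: 8→1→2→12→5 push 5 @ unit cost 13 (adds 65)
shortest-cost path #3: 8→0→10→5 push 1 @ unit cost 24 (adds 24)
shortest-cost path #4: 8→3→2→12→5 push 3 @ unit cost 24 (adds 72)
shortest-cost path #5: 8→0→9→4→5 push 4 @ unit cost 27 (adds 108)
total cost = 280

Minimum cost for 14 units: 280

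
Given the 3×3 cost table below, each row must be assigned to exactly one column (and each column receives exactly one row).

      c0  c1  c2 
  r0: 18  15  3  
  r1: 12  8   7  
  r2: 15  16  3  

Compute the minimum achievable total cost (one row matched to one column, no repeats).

Minimum assignment cost: 26

optimal assignment: row0→col2 (cost 3), row1→col1 (cost 8), row2→col0 (cost 15)
total = 3 + 8 + 15 = 26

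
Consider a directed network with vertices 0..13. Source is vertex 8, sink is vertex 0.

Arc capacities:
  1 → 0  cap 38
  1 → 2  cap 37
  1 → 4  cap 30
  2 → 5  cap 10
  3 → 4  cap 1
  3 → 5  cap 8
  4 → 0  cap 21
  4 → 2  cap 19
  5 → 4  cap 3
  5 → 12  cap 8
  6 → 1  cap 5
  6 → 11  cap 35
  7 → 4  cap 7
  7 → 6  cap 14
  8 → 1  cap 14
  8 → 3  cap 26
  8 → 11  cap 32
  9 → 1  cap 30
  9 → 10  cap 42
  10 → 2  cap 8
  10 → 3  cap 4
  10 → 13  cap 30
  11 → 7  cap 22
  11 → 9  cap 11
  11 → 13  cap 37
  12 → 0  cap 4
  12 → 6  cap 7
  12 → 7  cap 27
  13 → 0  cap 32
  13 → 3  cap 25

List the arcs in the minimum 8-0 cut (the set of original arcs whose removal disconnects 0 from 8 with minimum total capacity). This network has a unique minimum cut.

augment #1: 8→1→0 push 14
augment #2: 8→3→4→0 push 1
augment #3: 8→11→13→0 push 32
augment #4: 8→3→5→4→0 push 3
augment #5: 8→3→5→12→0 push 4
augment #6: 8→3→5→12→6→1→0 push 1
max flow = 55; residual-reachable set from 8 gives S-side
cut edges (S→T): {(3,4), (3,5), (8,1), (8,11)} total cap 55

Min-cut arcs: {(3,4), (3,5), (8,1), (8,11)} (total capacity 55)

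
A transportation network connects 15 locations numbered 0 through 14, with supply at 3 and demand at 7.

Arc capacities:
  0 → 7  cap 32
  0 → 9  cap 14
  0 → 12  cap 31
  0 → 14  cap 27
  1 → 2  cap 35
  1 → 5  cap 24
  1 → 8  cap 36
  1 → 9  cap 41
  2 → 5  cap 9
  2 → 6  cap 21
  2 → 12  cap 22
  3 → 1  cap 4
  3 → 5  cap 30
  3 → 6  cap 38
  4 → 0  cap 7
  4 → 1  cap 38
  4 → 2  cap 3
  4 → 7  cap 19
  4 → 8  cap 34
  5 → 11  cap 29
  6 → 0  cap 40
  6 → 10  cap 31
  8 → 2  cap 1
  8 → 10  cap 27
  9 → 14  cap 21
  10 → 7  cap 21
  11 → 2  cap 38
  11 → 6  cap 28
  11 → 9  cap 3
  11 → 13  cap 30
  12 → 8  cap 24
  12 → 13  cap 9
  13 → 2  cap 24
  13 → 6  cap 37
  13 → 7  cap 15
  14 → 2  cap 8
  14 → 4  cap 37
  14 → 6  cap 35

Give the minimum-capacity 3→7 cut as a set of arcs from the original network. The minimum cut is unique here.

Min-cut arcs: {(3,1), (3,6), (5,11)} (total capacity 71)

augment #1: 3→6→0→7 push 32
augment #2: 3→6→10→7 push 6
augment #3: 3→1→8→10→7 push 4
augment #4: 3→5→11→13→7 push 15
augment #5: 3→5→11→6→10→7 push 11
augment #6: 3→5→11→9→14→4→7 push 3
max flow = 71; residual-reachable set from 3 gives S-side
cut edges (S→T): {(3,1), (3,6), (5,11)} total cap 71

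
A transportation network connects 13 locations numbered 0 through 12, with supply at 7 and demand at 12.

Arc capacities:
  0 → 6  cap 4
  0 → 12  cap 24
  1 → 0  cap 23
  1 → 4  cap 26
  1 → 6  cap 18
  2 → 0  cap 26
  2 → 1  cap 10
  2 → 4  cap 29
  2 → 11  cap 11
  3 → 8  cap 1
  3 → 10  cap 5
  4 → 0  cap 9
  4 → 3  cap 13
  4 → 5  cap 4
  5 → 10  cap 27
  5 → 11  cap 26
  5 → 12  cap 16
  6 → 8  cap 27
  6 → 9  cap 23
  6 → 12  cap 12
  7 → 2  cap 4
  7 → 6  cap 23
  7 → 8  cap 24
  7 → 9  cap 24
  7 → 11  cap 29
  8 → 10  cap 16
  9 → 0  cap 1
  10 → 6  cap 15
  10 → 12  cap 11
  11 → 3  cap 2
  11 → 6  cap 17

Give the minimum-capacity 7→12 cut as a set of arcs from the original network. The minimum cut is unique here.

augment #1: 7→6→12 push 12
augment #2: 7→2→0→12 push 4
augment #3: 7→8→10→12 push 11
augment #4: 7→9→0→12 push 1
max flow = 28; residual-reachable set from 7 gives S-side
cut edges (S→T): {(6,12), (7,2), (9,0), (10,12)} total cap 28

Min-cut arcs: {(6,12), (7,2), (9,0), (10,12)} (total capacity 28)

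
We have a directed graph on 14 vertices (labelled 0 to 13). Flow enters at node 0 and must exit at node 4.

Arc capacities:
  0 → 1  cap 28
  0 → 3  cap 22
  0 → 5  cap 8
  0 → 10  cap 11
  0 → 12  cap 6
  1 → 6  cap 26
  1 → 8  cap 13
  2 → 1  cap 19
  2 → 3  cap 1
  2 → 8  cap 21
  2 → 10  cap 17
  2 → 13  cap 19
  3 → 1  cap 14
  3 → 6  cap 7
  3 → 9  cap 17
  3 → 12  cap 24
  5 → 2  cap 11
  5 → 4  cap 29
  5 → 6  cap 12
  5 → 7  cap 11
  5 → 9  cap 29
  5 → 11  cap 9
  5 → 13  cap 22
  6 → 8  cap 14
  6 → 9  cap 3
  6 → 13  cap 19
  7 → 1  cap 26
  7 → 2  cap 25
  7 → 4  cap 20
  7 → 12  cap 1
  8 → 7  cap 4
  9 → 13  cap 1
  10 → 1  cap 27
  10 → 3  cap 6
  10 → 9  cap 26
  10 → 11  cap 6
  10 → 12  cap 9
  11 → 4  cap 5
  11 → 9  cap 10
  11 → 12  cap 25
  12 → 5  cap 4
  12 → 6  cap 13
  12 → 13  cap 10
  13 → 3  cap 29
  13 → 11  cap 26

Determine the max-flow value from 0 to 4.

Maximum flow value: 21

augment #1: 0→5→4 bottleneck 8, total now 8
augment #2: 0→10→11→4 bottleneck 5, total now 13
augment #3: 0→12→5→4 bottleneck 4, total now 17
augment #4: 0→1→8→7→4 bottleneck 4, total now 21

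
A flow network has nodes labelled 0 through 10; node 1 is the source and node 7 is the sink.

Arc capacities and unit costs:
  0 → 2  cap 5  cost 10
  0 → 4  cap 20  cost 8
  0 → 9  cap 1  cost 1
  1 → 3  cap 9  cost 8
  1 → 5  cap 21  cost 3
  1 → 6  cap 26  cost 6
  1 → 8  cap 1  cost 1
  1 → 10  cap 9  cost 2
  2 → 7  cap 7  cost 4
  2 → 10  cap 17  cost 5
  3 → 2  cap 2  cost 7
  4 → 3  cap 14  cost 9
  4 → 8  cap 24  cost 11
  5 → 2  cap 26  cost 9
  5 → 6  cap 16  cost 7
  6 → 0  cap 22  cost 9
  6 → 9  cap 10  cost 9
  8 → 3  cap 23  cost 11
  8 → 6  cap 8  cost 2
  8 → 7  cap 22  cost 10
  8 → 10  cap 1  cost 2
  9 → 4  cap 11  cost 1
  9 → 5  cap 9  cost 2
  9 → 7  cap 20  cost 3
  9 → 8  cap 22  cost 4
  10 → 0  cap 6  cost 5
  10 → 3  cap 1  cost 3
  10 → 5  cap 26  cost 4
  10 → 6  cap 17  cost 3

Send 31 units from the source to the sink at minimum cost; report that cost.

shortest-cost path #1: 1→8→7 push 1 @ unit cost 11 (adds 11)
shortest-cost path #2: 1→10→0→9→7 push 1 @ unit cost 11 (adds 11)
shortest-cost path #3: 1→5→2→7 push 7 @ unit cost 16 (adds 112)
shortest-cost path #4: 1→10→6→9→7 push 8 @ unit cost 17 (adds 136)
shortest-cost path #5: 1→6→9→7 push 2 @ unit cost 18 (adds 36)
shortest-cost path #6: 1→6→10→0→4→8→7 push 5 @ unit cost 37 (adds 185)
shortest-cost path #7: 1→6→0→4→8→7 push 7 @ unit cost 44 (adds 308)
total cost = 799

Minimum cost for 31 units: 799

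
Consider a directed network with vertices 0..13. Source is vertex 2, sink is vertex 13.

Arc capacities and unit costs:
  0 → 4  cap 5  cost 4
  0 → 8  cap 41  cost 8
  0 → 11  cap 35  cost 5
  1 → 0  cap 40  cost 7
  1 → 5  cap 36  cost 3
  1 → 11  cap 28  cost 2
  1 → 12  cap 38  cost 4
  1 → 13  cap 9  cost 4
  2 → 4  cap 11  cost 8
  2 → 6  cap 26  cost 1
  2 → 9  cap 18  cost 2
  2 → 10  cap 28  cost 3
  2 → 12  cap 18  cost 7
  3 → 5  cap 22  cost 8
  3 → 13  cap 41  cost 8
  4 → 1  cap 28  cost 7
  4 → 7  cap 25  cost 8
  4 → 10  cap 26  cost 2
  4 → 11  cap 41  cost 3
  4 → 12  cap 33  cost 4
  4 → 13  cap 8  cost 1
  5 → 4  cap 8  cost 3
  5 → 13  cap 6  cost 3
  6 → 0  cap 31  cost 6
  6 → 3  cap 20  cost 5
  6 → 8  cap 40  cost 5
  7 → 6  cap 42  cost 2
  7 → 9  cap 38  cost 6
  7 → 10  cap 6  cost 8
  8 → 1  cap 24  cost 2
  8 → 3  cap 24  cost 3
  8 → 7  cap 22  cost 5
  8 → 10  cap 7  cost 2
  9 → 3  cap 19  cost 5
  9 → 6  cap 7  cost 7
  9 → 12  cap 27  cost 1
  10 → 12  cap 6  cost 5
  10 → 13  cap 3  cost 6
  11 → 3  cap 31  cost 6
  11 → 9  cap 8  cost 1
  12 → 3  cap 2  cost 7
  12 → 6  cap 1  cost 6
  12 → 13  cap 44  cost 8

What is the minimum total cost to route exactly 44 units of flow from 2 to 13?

shortest-cost path #1: 2→4→13 push 8 @ unit cost 9 (adds 72)
shortest-cost path #2: 2→10→13 push 3 @ unit cost 9 (adds 27)
shortest-cost path #3: 2→9→12→13 push 18 @ unit cost 11 (adds 198)
shortest-cost path #4: 2→6→8→1→13 push 9 @ unit cost 12 (adds 108)
shortest-cost path #5: 2→6→3→13 push 6 @ unit cost 14 (adds 84)
total cost = 489

Minimum cost for 44 units: 489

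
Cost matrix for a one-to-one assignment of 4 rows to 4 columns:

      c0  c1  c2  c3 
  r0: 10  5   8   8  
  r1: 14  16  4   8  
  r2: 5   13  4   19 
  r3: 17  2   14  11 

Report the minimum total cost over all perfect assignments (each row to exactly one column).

Minimum assignment cost: 19

optimal assignment: row0→col3 (cost 8), row1→col2 (cost 4), row2→col0 (cost 5), row3→col1 (cost 2)
total = 8 + 4 + 5 + 2 = 19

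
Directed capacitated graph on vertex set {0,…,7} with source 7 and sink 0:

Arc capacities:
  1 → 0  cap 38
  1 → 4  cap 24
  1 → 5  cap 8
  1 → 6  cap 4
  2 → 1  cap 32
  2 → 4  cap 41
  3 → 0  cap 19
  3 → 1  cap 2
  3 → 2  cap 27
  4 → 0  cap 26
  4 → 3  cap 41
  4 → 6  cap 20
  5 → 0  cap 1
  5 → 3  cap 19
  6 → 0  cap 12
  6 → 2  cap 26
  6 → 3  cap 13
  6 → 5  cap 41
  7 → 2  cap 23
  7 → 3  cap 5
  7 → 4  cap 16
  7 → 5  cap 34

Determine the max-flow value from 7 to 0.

augment #1: 7→3→0 bottleneck 5, total now 5
augment #2: 7→4→0 bottleneck 16, total now 21
augment #3: 7→5→0 bottleneck 1, total now 22
augment #4: 7→2→1→0 bottleneck 23, total now 45
augment #5: 7→5→3→0 bottleneck 14, total now 59
augment #6: 7→5→3→1→0 bottleneck 2, total now 61
augment #7: 7→5→3→2→1→0 bottleneck 3, total now 64

Maximum flow value: 64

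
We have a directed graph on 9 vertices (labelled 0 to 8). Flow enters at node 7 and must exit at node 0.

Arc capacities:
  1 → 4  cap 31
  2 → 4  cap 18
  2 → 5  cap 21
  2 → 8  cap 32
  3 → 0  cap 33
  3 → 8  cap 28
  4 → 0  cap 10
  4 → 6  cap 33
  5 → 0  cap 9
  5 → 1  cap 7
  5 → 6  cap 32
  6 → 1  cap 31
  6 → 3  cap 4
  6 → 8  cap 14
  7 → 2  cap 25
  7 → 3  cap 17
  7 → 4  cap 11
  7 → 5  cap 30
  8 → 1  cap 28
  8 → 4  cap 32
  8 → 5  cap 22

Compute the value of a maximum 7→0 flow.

Maximum flow value: 40

augment #1: 7→3→0 bottleneck 17, total now 17
augment #2: 7→4→0 bottleneck 10, total now 27
augment #3: 7→5→0 bottleneck 9, total now 36
augment #4: 7→4→6→3→0 bottleneck 1, total now 37
augment #5: 7→5→6→3→0 bottleneck 3, total now 40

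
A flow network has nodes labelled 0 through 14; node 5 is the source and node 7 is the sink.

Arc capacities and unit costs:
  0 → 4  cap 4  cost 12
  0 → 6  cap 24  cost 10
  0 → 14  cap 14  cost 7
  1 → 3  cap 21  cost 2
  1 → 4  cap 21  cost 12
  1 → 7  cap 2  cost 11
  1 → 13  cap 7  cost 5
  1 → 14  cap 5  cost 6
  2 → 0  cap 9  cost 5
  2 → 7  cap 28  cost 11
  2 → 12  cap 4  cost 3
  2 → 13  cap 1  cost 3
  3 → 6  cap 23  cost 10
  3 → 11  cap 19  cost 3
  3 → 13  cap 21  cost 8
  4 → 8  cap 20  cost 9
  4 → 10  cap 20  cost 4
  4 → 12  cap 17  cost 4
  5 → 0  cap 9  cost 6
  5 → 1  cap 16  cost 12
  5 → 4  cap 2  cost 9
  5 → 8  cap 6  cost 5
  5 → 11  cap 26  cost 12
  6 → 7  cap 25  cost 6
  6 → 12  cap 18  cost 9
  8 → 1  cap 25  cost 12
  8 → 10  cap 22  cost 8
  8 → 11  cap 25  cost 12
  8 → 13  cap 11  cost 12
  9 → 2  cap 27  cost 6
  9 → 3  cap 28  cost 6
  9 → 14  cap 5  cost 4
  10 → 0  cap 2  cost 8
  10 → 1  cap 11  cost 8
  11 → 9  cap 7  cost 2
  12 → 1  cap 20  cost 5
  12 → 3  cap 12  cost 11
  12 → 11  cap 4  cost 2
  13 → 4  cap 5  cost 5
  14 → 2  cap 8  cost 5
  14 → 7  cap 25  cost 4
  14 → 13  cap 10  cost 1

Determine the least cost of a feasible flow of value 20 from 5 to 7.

Minimum cost for 20 units: 396

shortest-cost path #1: 5→0→14→7 push 9 @ unit cost 17 (adds 153)
shortest-cost path #2: 5→1→14→7 push 5 @ unit cost 22 (adds 110)
shortest-cost path #3: 5→11→9→14→7 push 5 @ unit cost 22 (adds 110)
shortest-cost path #4: 5→1→7 push 1 @ unit cost 23 (adds 23)
total cost = 396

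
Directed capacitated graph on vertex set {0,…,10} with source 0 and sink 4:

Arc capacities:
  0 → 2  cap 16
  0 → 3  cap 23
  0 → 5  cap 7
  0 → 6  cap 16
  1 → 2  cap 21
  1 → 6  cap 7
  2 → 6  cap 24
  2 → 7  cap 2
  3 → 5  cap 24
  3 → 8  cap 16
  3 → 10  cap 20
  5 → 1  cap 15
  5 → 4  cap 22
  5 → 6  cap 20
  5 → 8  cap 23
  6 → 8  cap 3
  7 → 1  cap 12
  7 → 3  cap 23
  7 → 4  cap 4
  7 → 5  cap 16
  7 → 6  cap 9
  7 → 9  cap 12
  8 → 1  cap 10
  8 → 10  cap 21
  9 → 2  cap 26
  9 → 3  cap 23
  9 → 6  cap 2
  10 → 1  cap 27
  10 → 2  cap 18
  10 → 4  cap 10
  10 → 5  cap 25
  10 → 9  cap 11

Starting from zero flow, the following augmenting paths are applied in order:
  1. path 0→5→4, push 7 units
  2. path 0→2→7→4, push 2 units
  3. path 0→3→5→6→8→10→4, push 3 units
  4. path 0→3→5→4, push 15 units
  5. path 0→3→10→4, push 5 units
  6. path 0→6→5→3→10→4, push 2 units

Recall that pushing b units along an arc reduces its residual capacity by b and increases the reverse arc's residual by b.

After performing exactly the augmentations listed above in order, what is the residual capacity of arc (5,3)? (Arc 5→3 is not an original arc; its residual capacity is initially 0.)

after path 1 (0→5→4, push 7): res(5,3)=0
after path 2 (0→2→7→4, push 2): res(5,3)=0
after path 3 (0→3→5→6→8→10→4, push 3): res(5,3)=3
after path 4 (0→3→5→4, push 15): res(5,3)=18
after path 5 (0→3→10→4, push 5): res(5,3)=18
after path 6 (0→6→5→3→10→4, push 2): res(5,3)=16

Residual capacity of (5,3): 16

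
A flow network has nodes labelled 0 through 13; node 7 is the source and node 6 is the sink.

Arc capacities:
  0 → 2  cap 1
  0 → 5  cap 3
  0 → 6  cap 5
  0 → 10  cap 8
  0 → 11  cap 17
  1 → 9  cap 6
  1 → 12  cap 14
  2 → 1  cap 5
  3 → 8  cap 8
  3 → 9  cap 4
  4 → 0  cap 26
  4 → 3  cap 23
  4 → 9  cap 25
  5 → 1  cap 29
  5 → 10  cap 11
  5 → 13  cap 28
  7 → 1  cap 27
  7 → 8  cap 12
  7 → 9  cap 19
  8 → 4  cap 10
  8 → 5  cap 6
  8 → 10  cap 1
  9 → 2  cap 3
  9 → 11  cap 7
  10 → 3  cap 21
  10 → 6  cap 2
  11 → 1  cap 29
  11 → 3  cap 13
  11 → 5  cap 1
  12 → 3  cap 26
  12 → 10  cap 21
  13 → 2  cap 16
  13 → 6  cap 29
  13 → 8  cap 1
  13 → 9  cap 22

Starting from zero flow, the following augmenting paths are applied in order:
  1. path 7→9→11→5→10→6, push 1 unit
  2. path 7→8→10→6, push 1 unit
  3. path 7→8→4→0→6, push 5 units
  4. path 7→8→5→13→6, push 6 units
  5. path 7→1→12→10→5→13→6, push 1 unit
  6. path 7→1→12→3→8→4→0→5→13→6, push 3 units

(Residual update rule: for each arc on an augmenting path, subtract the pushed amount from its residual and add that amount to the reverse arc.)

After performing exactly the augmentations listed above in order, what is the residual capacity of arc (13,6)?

Residual capacity of (13,6): 19

after path 1 (7→9→11→5→10→6, push 1): res(13,6)=29
after path 2 (7→8→10→6, push 1): res(13,6)=29
after path 3 (7→8→4→0→6, push 5): res(13,6)=29
after path 4 (7→8→5→13→6, push 6): res(13,6)=23
after path 5 (7→1→12→10→5→13→6, push 1): res(13,6)=22
after path 6 (7→1→12→3→8→4→0→5→13→6, push 3): res(13,6)=19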